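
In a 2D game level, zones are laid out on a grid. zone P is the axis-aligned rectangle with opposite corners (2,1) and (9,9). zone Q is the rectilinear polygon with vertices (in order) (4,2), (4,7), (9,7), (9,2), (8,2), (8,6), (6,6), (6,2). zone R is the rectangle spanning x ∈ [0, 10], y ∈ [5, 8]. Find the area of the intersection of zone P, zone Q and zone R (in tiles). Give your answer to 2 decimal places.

8.00

The intersection is the polygon with vertices (8,6), (6,6), (6,5), (4,5), (4,7), (9,7), (9,5), (8,5).
By the shoelace formula its area is 8.00.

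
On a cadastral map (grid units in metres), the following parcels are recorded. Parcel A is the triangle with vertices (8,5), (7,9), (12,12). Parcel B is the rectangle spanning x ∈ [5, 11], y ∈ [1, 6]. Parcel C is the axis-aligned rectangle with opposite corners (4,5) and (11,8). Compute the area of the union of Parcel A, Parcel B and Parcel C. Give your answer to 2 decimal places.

52.80

By inclusion–exclusion:
Individual areas: |Parcel A| = 11.5, |Parcel B| = 30, |Parcel C| = 21.
|Parcel A∩Parcel B| = 0.4107.
|Parcel A∩Parcel C| = 3.6964.
|Parcel B∩Parcel C|: x∈[5,11], y∈[5,6] → 6·1 = 6.
|Parcel A∩Parcel B∩Parcel C| = 0.4107.
|Parcel A ∪ Parcel B ∪ Parcel C| = 62.5 − 10.1071 + 0.4107 = 52.80.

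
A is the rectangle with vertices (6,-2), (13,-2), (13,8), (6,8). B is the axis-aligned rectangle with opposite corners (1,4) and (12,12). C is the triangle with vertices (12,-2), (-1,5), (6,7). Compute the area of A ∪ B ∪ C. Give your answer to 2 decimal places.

142.76

By inclusion–exclusion:
Individual areas: |A| = 70, |B| = 88, |C| = 37.5.
|A∩B|: x∈[6,12], y∈[4,8] → 6·4 = 24.
|A∩C| = 17.3077.
|B∩C| = 14.4286.
|A∩B∩C| = 3.
|A ∪ B ∪ C| = 195.5 − 55.7363 + 3 = 142.76.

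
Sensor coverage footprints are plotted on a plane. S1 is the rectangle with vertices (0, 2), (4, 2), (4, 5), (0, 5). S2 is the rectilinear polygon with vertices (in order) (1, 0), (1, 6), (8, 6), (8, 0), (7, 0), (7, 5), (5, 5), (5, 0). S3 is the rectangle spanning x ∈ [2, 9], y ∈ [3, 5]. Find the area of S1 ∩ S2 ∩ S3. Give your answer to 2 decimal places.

The intersection is the polygon with vertices (4,3), (2,3), (2,5), (4,5).
By the shoelace formula its area is 4.00.

4.00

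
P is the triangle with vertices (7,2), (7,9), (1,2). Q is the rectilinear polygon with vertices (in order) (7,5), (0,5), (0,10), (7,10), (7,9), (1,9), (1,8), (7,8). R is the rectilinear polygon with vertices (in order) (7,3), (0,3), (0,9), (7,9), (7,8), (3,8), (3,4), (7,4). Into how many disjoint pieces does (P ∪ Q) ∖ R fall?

(P ∪ Q) ∖ R splits into 3 disjoint pieces (area 5.5714, area 15.8095, area 7).

3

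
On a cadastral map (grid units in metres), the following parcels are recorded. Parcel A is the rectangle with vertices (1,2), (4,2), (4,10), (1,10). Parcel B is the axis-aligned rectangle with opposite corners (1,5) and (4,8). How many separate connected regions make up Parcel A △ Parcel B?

2

Parcel A △ Parcel B splits into 2 disjoint pieces (area 9, area 6).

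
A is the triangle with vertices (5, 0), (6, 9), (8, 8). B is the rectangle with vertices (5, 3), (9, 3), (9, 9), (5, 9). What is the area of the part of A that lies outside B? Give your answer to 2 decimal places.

1.19

|A| = 9.5, |A∩B| = 8.3125.
|A ∖ B| = |A| − |A∩B| = 9.5 − 8.3125 = 1.19.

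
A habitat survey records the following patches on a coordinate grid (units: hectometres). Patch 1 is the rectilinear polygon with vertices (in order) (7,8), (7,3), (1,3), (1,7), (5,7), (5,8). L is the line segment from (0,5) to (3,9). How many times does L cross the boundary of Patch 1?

2

The segment meets the boundary at (1.5,7), (1,6.333).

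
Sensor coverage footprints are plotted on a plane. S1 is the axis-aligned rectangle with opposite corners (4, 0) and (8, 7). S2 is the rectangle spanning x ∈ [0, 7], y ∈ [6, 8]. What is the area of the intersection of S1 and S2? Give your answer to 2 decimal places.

|S1∩S2|: x∈[4,7], y∈[6,7] → 3·1 = 3.

3.00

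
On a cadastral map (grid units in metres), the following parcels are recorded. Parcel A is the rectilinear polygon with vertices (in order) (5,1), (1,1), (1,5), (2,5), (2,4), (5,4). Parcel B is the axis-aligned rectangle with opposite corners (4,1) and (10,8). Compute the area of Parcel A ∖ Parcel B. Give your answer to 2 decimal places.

|Parcel A| = 13, |Parcel A∩Parcel B| = 3.
|Parcel A ∖ Parcel B| = |Parcel A| − |Parcel A∩Parcel B| = 13 − 3 = 10.00.

10.00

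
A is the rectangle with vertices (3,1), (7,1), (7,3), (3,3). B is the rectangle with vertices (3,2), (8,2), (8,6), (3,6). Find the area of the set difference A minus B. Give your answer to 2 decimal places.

4.00

|A∩B|: x∈[3,7], y∈[2,3] → 4·1 = 4.
|A| = 8.
|A ∖ B| = |A| − |A∩B| = 8 − 4 = 4.00.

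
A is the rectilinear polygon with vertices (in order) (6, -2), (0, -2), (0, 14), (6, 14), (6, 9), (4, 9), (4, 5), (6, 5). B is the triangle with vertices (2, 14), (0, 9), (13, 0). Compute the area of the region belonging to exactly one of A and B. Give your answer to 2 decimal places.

88.75

|A| = 88, |B| = 41.5, |A∩B| = 20.377.
|A △ B| = |A| + |B| − 2·|A∩B| = 88 + 41.5 − 40.754 = 88.75.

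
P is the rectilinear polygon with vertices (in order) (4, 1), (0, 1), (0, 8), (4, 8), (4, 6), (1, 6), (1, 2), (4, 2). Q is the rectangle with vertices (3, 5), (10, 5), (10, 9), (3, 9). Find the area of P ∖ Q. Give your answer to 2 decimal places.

14.00

|P| = 16, |P∩Q| = 2.
|P ∖ Q| = |P| − |P∩Q| = 16 − 2 = 14.00.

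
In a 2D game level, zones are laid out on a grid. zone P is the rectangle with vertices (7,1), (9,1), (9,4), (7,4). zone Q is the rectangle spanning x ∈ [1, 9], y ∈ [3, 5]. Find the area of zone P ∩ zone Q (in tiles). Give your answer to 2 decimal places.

|zone P∩zone Q|: x∈[7,9], y∈[3,4] → 2·1 = 2.

2.00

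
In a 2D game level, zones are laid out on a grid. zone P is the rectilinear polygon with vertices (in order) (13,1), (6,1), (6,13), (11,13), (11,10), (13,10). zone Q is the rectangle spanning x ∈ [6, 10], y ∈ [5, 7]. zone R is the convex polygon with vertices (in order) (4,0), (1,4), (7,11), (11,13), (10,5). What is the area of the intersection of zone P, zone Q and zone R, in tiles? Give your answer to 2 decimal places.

8.00

The intersection is the polygon with vertices (10,7), (10,5), (6,5), (6,7).
By the shoelace formula its area is 8.00.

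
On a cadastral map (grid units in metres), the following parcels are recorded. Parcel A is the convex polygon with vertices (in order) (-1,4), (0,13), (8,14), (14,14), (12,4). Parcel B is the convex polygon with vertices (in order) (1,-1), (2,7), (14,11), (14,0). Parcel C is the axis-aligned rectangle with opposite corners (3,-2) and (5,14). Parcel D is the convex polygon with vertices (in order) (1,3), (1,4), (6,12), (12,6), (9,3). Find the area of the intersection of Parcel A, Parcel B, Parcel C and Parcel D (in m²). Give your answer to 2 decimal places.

7.33

The intersection is the polygon with vertices (3,7.2), (3.105,7.368), (5,8), (5,4), (3,4).
By the shoelace formula its area is 7.33.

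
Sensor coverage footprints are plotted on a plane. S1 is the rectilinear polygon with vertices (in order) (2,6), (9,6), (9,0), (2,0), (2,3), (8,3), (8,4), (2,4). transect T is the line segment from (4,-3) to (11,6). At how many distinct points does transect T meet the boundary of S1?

2

The segment meets the boundary at (9,3.429), (6.333,0).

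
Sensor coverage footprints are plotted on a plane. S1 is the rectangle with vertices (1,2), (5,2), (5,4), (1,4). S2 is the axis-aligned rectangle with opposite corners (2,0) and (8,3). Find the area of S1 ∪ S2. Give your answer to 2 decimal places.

By inclusion–exclusion:
Individual areas: |S1| = 8, |S2| = 18.
|S1∩S2|: x∈[2,5], y∈[2,3] → 3·1 = 3.
|S1 ∪ S2| = 26 − 3 = 23.00.

23.00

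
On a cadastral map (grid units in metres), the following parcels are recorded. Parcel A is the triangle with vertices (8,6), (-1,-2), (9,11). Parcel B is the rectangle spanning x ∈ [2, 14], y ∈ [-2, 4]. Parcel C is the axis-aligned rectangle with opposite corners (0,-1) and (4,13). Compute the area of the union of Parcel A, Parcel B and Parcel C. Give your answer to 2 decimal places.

130.21

By inclusion–exclusion:
Individual areas: |Parcel A| = 18.5, |Parcel B| = 72, |Parcel C| = 56.
|Parcel A∩Parcel B| = 4.5538.
|Parcel A∩Parcel C| = 4.9264.
|Parcel B∩Parcel C|: x∈[2,4], y∈[-1,4] → 2·5 = 10.
|Parcel A∩Parcel B∩Parcel C| = 3.1927.
|Parcel A ∪ Parcel B ∪ Parcel C| = 146.5 − 19.4802 + 3.1927 = 130.21.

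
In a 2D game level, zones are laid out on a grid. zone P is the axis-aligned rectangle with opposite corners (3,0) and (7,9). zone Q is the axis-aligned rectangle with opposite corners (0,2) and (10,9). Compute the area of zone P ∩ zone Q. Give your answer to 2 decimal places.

28.00

|zone P∩zone Q|: x∈[3,7], y∈[2,9] → 4·7 = 28.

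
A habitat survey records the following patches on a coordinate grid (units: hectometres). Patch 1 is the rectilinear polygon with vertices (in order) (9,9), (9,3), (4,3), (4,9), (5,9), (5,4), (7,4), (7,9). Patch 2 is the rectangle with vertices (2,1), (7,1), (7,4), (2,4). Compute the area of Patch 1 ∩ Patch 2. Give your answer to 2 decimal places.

The intersection is the polygon with vertices (4,3), (4,4), (5,4), (7,4), (7,3).
By the shoelace formula its area is 3.00.

3.00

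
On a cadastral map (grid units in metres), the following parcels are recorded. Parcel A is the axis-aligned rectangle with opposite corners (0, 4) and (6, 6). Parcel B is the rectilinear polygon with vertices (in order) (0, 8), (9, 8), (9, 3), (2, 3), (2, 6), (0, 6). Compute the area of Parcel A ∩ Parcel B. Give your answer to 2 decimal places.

8.00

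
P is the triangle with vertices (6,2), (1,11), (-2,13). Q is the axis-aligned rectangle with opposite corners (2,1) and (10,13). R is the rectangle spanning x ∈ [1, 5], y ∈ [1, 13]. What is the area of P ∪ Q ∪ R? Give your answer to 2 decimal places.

111.19

By inclusion–exclusion:
Individual areas: |P| = 8.5, |Q| = 96, |R| = 48.
|P∩Q| = 3.4.
|P∩R| = 5.1.
|Q∩R|: x∈[2,5], y∈[1,13] → 3·12 = 36.
|P∩Q∩R| = 3.1875.
|P ∪ Q ∪ R| = 152.5 − 44.5 + 3.1875 = 111.19.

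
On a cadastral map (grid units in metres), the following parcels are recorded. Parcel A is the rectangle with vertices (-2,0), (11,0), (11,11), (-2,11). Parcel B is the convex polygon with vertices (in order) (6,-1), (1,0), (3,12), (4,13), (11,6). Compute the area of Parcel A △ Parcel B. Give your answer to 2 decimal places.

|Parcel A| = 143, |Parcel B| = 81, |Parcel A∩Parcel B| = 74.5595.
|Parcel A △ Parcel B| = |Parcel A| + |Parcel B| − 2·|Parcel A∩Parcel B| = 143 + 81 − 149.119 = 74.88.

74.88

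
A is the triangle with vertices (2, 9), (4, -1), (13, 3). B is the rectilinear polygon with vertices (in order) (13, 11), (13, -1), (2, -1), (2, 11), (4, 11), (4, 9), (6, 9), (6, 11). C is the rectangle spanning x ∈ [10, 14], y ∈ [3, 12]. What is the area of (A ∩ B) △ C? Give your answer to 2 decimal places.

80.09

|A ∩ B| = 49.
|(A ∩ B) ∩ C| = 2.4545.
|(A ∩ B) △ C| = 49 + 36 − 4.9091 = 80.09.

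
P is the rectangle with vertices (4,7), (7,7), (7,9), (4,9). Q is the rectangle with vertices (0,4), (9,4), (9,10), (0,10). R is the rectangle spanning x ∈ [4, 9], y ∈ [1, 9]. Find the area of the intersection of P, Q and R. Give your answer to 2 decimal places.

The intersection is the polygon with vertices (4,9), (7,9), (7,7), (4,7).
By the shoelace formula its area is 6.00.

6.00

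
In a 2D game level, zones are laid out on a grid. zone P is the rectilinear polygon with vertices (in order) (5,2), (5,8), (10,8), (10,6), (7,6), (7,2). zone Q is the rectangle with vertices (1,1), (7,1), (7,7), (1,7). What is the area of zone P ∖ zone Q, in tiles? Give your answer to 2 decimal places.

8.00

|zone P| = 18, |zone P∩zone Q| = 10.
|zone P ∖ zone Q| = |zone P| − |zone P∩zone Q| = 18 − 10 = 8.00.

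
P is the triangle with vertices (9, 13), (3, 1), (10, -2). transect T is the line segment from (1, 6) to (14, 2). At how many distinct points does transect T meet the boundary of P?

The segment meets the boundary at (9.644,3.34), (4.9,4.8).

2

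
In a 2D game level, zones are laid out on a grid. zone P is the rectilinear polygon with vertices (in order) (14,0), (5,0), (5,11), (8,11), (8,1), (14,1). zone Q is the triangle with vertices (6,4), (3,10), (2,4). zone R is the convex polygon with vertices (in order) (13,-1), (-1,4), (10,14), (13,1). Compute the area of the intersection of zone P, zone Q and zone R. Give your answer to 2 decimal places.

1.00

The intersection is the polygon with vertices (6,4), (5,4), (5,6).
By the shoelace formula its area is 1.00.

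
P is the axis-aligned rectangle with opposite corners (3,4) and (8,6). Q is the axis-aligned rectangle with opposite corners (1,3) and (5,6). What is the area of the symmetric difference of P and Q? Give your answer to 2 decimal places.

14.00

|P∩Q|: x∈[3,5], y∈[4,6] → 2·2 = 4.
|P △ Q| = |P| + |Q| − 2·|P∩Q| = 10 + 12 − 8 = 14.00.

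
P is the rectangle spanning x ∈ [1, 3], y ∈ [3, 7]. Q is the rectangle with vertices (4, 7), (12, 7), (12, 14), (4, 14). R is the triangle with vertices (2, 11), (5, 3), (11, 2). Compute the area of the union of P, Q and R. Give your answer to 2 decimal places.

84.50

By inclusion–exclusion:
Individual areas: |P| = 8, |Q| = 56, |R| = 22.5.
|P∩Q| = 0 (no overlap).
|P∩R| = 0.
|Q∩R| = 2.
|P∩Q∩R| = 0.
|P ∪ Q ∪ R| = 86.5 − 2 + 0 = 84.50.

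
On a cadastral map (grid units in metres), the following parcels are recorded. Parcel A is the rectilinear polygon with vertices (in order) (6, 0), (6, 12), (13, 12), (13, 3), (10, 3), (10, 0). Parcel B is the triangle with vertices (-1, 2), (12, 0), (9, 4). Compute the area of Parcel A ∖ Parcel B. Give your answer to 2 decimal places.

|Parcel A| = 75, |Parcel A∩Parcel B| = 11.9718.
|Parcel A ∖ Parcel B| = |Parcel A| − |Parcel A∩Parcel B| = 75 − 11.9718 = 63.03.

63.03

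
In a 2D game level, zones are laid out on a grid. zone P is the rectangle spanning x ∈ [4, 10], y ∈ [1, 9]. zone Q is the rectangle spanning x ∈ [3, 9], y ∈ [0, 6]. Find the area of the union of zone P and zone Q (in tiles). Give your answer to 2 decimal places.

By inclusion–exclusion:
Individual areas: |zone P| = 48, |zone Q| = 36.
|zone P∩zone Q|: x∈[4,9], y∈[1,6] → 5·5 = 25.
|zone P ∪ zone Q| = 84 − 25 = 59.00.

59.00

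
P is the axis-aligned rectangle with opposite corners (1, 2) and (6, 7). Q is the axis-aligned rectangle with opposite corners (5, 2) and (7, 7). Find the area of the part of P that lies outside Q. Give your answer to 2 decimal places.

|P∩Q|: x∈[5,6], y∈[2,7] → 1·5 = 5.
|P| = 25.
|P ∖ Q| = |P| − |P∩Q| = 25 − 5 = 20.00.

20.00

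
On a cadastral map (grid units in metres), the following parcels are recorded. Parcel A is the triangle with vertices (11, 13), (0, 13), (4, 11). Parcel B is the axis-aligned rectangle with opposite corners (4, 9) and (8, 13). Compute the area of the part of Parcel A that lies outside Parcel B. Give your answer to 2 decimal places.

|Parcel A| = 11, |Parcel A∩Parcel B| = 5.7143.
|Parcel A ∖ Parcel B| = |Parcel A| − |Parcel A∩Parcel B| = 11 − 5.7143 = 5.29.

5.29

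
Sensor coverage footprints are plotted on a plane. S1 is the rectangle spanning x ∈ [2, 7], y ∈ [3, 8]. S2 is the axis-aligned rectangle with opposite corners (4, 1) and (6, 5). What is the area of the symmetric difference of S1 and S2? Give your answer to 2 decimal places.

25.00

|S1∩S2|: x∈[4,6], y∈[3,5] → 2·2 = 4.
|S1 △ S2| = |S1| + |S2| − 2·|S1∩S2| = 25 + 8 − 8 = 25.00.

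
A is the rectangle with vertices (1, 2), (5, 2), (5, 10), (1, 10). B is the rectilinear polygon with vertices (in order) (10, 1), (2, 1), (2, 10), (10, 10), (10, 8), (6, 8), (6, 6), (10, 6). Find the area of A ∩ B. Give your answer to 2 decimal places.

The intersection is the polygon with vertices (5,2), (2,2), (2,10), (5,10).
By the shoelace formula its area is 24.00.

24.00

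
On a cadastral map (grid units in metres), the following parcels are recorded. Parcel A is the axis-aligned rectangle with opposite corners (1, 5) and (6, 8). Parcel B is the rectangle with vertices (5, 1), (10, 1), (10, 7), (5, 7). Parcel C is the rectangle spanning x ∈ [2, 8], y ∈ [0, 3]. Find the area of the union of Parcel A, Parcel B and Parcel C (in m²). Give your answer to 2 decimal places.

55.00

By inclusion–exclusion:
Individual areas: |Parcel A| = 15, |Parcel B| = 30, |Parcel C| = 18.
|Parcel A∩Parcel B|: x∈[5,6], y∈[5,7] → 1·2 = 2.
|Parcel A∩Parcel C| = 0 (no overlap).
|Parcel B∩Parcel C|: x∈[5,8], y∈[1,3] → 3·2 = 6.
|Parcel A∩Parcel B∩Parcel C| = 0.
|Parcel A ∪ Parcel B ∪ Parcel C| = 63 − 8 + 0 = 55.00.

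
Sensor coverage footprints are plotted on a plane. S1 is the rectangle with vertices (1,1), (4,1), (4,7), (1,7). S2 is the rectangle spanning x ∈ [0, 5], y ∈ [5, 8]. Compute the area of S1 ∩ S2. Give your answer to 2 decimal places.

|S1∩S2|: x∈[1,4], y∈[5,7] → 3·2 = 6.

6.00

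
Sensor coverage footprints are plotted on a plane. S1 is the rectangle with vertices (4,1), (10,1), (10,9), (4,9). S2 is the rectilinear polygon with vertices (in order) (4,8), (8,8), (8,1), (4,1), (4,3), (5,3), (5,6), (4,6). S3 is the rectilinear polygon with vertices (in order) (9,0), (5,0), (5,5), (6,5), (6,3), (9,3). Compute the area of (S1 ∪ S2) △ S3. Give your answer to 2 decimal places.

42.00

|S1 ∪ S2| = 48.
|(S1 ∪ S2) ∩ S3| = 10.
|(S1 ∪ S2) △ S3| = 48 + 14 − 20 = 42.00.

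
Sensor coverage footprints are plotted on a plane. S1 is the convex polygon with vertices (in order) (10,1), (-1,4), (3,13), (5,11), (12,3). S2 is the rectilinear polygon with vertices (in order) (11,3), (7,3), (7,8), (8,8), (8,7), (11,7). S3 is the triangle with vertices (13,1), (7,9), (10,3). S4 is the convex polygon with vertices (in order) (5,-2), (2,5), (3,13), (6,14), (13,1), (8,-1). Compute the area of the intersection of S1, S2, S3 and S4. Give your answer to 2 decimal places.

4.00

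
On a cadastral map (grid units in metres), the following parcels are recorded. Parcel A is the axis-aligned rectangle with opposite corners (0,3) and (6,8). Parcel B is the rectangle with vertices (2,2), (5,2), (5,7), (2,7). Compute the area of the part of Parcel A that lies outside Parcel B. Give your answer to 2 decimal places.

|Parcel A∩Parcel B|: x∈[2,5], y∈[3,7] → 3·4 = 12.
|Parcel A| = 30.
|Parcel A ∖ Parcel B| = |Parcel A| − |Parcel A∩Parcel B| = 30 − 12 = 18.00.

18.00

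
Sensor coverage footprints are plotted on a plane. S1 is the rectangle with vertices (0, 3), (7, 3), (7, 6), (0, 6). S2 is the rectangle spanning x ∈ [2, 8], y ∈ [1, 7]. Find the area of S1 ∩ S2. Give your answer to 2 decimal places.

|S1∩S2|: x∈[2,7], y∈[3,6] → 5·3 = 15.

15.00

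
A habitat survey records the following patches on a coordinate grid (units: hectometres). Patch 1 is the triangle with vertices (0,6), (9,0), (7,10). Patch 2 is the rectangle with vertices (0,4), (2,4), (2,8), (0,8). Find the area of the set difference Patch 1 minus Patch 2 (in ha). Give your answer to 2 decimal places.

|Patch 1| = 39, |Patch 1∩Patch 2| = 2.4762.
|Patch 1 ∖ Patch 2| = |Patch 1| − |Patch 1∩Patch 2| = 39 − 2.4762 = 36.52.

36.52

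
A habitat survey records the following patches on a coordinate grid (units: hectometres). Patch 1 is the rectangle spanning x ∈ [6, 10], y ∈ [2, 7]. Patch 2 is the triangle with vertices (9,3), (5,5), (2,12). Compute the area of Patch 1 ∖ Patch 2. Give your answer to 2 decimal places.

16.46

|Patch 1| = 20, |Patch 1∩Patch 2| = 3.5357.
|Patch 1 ∖ Patch 2| = |Patch 1| − |Patch 1∩Patch 2| = 20 − 3.5357 = 16.46.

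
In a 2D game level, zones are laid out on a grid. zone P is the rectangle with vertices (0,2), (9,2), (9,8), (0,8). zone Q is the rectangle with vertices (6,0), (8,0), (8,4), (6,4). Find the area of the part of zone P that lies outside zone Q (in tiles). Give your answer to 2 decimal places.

50.00

|zone P∩zone Q|: x∈[6,8], y∈[2,4] → 2·2 = 4.
|zone P| = 54.
|zone P ∖ zone Q| = |zone P| − |zone P∩zone Q| = 54 − 4 = 50.00.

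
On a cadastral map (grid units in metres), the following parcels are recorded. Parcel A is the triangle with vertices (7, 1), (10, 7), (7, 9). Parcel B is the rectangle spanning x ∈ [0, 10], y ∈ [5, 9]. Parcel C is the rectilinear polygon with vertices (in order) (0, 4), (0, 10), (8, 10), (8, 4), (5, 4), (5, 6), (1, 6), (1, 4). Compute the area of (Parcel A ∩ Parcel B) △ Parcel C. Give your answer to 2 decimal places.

40.67

|Parcel A ∩ Parcel B| = 8.
|(Parcel A ∩ Parcel B) ∩ Parcel C| = 3.6667.
|(Parcel A ∩ Parcel B) △ Parcel C| = 8 + 40 − 7.3333 = 40.67.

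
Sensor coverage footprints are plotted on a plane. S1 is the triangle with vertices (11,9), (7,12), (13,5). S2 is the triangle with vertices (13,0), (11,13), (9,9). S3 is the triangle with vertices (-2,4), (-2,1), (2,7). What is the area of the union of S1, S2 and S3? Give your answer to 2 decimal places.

24.61

By inclusion–exclusion:
Individual areas: |S1| = 5, |S2| = 17, |S3| = 6.
|S1∩S2| = 3.3937.
|S1∩S3| = 0.
|S2∩S3| = 0.
|S1∩S2∩S3| = 0.
|S1 ∪ S2 ∪ S3| = 28 − 3.3937 + 0 = 24.61.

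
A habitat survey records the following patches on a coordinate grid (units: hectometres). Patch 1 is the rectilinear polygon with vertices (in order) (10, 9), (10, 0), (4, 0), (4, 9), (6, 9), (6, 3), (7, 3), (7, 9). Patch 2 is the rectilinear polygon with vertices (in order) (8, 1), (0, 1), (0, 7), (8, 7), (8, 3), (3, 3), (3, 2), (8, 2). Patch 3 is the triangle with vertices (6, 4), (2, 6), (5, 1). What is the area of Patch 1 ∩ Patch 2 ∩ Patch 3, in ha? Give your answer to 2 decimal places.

3.30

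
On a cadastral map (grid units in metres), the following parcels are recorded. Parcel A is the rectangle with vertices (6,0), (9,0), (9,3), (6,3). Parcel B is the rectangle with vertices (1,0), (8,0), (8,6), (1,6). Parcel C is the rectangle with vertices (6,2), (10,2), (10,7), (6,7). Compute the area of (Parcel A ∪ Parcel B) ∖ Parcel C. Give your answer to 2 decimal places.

36.00

|Parcel A ∪ Parcel B| = 45.
|(Parcel A ∪ Parcel B) ∩ Parcel C| = 9.
|(Parcel A ∪ Parcel B) ∖ Parcel C| = 45 − 9 = 36.00.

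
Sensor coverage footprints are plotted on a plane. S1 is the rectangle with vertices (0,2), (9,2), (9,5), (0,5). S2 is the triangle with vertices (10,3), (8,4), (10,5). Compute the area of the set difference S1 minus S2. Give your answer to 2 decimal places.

|S1| = 27, |S1∩S2| = 0.5.
|S1 ∖ S2| = |S1| − |S1∩S2| = 27 − 0.5 = 26.50.

26.50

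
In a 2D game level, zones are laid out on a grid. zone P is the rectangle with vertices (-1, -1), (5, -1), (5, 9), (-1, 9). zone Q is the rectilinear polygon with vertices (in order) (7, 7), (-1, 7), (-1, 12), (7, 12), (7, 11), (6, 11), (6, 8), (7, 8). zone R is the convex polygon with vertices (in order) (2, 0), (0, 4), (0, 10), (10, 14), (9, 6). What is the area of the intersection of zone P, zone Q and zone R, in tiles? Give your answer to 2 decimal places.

The intersection is the polygon with vertices (5,7), (0,7), (0,9), (5,9).
By the shoelace formula its area is 10.00.

10.00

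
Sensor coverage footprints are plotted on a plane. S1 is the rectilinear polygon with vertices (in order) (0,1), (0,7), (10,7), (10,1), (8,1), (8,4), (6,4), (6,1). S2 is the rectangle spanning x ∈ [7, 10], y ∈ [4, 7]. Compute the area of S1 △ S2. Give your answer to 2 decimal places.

|S1| = 54, |S2| = 9, |S1∩S2| = 9.
|S1 △ S2| = |S1| + |S2| − 2·|S1∩S2| = 54 + 9 − 18 = 45.00.

45.00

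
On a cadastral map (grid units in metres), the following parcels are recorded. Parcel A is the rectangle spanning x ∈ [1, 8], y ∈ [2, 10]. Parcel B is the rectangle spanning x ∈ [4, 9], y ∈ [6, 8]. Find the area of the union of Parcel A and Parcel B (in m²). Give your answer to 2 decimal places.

58.00

By inclusion–exclusion:
Individual areas: |Parcel A| = 56, |Parcel B| = 10.
|Parcel A∩Parcel B|: x∈[4,8], y∈[6,8] → 4·2 = 8.
|Parcel A ∪ Parcel B| = 66 − 8 = 58.00.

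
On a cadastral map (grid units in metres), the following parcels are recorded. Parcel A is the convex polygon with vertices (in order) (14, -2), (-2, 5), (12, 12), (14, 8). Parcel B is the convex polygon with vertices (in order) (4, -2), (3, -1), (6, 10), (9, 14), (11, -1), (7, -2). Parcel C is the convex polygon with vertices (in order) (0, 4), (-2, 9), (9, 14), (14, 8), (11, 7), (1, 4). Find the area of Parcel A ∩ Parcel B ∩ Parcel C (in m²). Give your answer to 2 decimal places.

The intersection is the polygon with vertices (5.684,8.842), (9.438,10.719), (9.974,6.692), (4.663,5.099).
By the shoelace formula its area is 17.19.

17.19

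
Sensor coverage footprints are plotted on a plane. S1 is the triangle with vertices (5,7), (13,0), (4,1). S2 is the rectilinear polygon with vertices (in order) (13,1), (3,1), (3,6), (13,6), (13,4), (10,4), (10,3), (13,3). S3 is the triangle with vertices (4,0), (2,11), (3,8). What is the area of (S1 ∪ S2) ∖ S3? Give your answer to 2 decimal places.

50.61

|S1 ∪ S2| = 51.5833.
|(S1 ∪ S2) ∩ S3| = 0.9716.
|(S1 ∪ S2) ∖ S3| = 51.5833 − 0.9716 = 50.61.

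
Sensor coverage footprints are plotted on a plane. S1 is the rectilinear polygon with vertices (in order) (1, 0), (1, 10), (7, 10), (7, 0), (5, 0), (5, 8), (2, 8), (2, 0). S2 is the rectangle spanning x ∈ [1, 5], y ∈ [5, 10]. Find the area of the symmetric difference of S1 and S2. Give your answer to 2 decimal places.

34.00

|S1| = 36, |S2| = 20, |S1∩S2| = 11.
|S1 △ S2| = |S1| + |S2| − 2·|S1∩S2| = 36 + 20 − 22 = 34.00.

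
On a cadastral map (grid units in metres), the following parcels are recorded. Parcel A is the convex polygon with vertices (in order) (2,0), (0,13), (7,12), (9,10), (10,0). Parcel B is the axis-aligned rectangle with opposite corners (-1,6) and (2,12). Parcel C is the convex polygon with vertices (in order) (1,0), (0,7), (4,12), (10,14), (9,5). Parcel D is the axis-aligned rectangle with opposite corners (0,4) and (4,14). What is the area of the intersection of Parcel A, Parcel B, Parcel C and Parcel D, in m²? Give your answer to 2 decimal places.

The intersection is the polygon with vertices (1.077,6), (0.774,7.968), (2,9.5), (2,6).
By the shoelace formula its area is 3.05.

3.05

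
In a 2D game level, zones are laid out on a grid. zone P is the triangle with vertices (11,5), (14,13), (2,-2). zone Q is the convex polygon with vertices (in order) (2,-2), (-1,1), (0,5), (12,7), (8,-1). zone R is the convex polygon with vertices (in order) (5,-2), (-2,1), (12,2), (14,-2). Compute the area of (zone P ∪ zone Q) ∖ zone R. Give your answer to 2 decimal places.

59.79

|zone P ∪ zone Q| = 81.8983.
|(zone P ∪ zone Q) ∩ zone R| = 22.1101.
|(zone P ∪ zone Q) ∖ zone R| = 81.8983 − 22.1101 = 59.79.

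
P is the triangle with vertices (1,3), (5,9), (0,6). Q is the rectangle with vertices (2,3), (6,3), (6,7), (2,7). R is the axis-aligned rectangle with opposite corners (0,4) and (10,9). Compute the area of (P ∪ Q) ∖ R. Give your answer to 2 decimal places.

4.50

|P ∪ Q| = 22.9167.
|(P ∪ Q) ∩ R| = 18.4167.
|(P ∪ Q) ∖ R| = 22.9167 − 18.4167 = 4.50.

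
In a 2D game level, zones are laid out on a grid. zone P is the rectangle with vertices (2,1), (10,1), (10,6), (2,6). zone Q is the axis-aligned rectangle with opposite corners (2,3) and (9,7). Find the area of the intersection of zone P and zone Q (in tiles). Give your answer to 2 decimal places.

21.00

|zone P∩zone Q|: x∈[2,9], y∈[3,6] → 7·3 = 21.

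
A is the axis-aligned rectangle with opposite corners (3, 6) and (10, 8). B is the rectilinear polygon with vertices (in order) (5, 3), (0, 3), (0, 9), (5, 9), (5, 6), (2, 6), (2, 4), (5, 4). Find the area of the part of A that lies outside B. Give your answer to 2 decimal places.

|A| = 14, |A∩B| = 4.
|A ∖ B| = |A| − |A∩B| = 14 − 4 = 10.00.

10.00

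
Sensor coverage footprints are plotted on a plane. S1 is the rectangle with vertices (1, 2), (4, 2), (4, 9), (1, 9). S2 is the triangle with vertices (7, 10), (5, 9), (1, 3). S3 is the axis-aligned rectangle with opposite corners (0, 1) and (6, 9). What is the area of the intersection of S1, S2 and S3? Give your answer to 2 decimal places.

The intersection is the polygon with vertices (1,3), (4,7.5), (4,6.5).
By the shoelace formula its area is 1.50.

1.50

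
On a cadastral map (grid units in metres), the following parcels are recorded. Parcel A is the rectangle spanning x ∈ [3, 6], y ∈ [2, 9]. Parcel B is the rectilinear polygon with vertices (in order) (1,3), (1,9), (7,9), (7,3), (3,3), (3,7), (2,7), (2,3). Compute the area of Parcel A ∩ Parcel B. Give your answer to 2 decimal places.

18.00

The intersection is the polygon with vertices (6,3), (3,3), (3,7), (3,9), (6,9).
By the shoelace formula its area is 18.00.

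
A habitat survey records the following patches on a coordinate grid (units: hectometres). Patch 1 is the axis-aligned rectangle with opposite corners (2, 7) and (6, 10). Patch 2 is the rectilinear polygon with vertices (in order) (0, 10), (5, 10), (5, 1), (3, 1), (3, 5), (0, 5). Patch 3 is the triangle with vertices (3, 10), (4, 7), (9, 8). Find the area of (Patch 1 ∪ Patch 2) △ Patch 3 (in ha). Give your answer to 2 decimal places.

32.80

|Patch 1 ∪ Patch 2| = 36.
|(Patch 1 ∪ Patch 2) ∩ Patch 3| = 5.6.
|(Patch 1 ∪ Patch 2) △ Patch 3| = 36 + 8 − 11.2 = 32.80.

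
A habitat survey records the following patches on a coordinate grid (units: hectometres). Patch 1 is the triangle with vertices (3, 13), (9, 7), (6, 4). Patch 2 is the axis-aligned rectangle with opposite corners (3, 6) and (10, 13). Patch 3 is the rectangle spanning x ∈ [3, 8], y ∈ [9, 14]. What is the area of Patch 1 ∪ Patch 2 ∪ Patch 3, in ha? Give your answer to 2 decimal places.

By inclusion–exclusion:
Individual areas: |Patch 1| = 18, |Patch 2| = 49, |Patch 3| = 25.
|Patch 1∩Patch 2| = 15.3333.
|Patch 1∩Patch 3| = 5.3333.
|Patch 2∩Patch 3|: x∈[3,8], y∈[9,13] → 5·4 = 20.
|Patch 1∩Patch 2∩Patch 3| = 5.3333.
|Patch 1 ∪ Patch 2 ∪ Patch 3| = 92 − 40.6667 + 5.3333 = 56.67.

56.67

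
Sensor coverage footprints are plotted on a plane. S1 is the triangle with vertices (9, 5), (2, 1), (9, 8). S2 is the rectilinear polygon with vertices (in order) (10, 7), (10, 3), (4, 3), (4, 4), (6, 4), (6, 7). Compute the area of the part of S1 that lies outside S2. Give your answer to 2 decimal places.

|S1| = 10.5, |S1∩S2| = 8.
|S1 ∖ S2| = |S1| − |S1∩S2| = 10.5 − 8 = 2.50.

2.50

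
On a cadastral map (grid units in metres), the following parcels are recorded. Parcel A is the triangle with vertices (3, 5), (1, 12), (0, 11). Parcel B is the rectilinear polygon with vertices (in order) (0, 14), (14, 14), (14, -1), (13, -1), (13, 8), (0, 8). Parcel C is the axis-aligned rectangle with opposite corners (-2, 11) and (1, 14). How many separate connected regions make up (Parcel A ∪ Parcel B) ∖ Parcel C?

(Parcel A ∪ Parcel B) ∖ Parcel C is a single connected region.

1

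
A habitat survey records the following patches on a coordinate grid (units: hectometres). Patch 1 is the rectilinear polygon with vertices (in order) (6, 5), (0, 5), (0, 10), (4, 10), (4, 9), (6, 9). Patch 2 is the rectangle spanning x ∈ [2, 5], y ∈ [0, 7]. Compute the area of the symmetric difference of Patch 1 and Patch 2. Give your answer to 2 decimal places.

|Patch 1| = 28, |Patch 2| = 21, |Patch 1∩Patch 2| = 6.
|Patch 1 △ Patch 2| = |Patch 1| + |Patch 2| − 2·|Patch 1∩Patch 2| = 28 + 21 − 12 = 37.00.

37.00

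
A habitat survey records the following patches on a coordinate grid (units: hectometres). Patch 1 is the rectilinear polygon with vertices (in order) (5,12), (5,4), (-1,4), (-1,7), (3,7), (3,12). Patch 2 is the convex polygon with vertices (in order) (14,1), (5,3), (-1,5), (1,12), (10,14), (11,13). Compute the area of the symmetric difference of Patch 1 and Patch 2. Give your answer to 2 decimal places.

|Patch 1| = 28, |Patch 2| = 126.5, |Patch 1∩Patch 2| = 25.9286.
|Patch 1 △ Patch 2| = |Patch 1| + |Patch 2| − 2·|Patch 1∩Patch 2| = 28 + 126.5 − 51.8571 = 102.64.

102.64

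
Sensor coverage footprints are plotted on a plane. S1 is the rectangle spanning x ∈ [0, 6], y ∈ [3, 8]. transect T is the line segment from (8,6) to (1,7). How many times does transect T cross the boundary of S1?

The segment meets the boundary at (6,6.286).

1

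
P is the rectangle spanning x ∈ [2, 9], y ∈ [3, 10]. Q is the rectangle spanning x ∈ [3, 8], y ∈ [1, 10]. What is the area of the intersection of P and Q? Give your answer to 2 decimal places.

35.00

|P∩Q|: x∈[3,8], y∈[3,10] → 5·7 = 35.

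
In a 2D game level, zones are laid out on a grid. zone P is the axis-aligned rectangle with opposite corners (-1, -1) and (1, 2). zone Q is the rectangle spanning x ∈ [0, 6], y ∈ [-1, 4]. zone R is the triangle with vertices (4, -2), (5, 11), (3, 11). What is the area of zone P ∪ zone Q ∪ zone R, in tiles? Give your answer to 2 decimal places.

43.31

By inclusion–exclusion:
Individual areas: |zone P| = 6, |zone Q| = 30, |zone R| = 13.
|zone P∩zone Q|: x∈[0,1], y∈[-1,2] → 1·3 = 3.
|zone P∩zone R| = 0.
|zone Q∩zone R| = 2.6923.
|zone P∩zone Q∩zone R| = 0.
|zone P ∪ zone Q ∪ zone R| = 49 − 5.6923 + 0 = 43.31.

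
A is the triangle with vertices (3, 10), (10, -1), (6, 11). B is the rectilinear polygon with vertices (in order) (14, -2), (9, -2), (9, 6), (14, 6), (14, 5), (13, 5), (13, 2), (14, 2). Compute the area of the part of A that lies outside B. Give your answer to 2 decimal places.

19.29

|A| = 20, |A∩B| = 0.7143.
|A ∖ B| = |A| − |A∩B| = 20 − 0.7143 = 19.29.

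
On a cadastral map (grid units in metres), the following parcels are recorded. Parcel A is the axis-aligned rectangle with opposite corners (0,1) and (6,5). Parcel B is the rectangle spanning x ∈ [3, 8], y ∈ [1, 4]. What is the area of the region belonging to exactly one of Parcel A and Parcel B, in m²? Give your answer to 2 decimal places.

21.00

|Parcel A∩Parcel B|: x∈[3,6], y∈[1,4] → 3·3 = 9.
|Parcel A △ Parcel B| = |Parcel A| + |Parcel B| − 2·|Parcel A∩Parcel B| = 24 + 15 − 18 = 21.00.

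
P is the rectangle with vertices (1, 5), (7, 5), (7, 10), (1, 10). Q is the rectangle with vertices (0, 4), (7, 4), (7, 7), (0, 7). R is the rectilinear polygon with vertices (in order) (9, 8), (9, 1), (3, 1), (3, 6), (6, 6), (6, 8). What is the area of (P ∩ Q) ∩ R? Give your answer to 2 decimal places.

5.00

The region (P ∩ Q) ∩ R is the polygon with vertices (3,5), (3,6), (6,6), (6,7), (7,7), (7,5).
By the shoelace formula its area is 5.00.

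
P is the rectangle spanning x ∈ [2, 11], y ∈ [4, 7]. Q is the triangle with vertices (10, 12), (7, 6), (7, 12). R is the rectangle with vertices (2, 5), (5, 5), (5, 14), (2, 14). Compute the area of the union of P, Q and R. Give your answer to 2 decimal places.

56.75

By inclusion–exclusion:
Individual areas: |P| = 27, |Q| = 9, |R| = 27.
|P∩Q| = 0.25.
|P∩R|: x∈[2,5], y∈[5,7] → 3·2 = 6.
|Q∩R| = 0.
|P∩Q∩R| = 0.
|P ∪ Q ∪ R| = 63 − 6.25 + 0 = 56.75.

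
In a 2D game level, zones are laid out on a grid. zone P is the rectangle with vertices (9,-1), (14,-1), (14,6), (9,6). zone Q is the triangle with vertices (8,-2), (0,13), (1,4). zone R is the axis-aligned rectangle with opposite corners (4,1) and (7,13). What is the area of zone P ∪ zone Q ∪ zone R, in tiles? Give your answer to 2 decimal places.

94.21

By inclusion–exclusion:
Individual areas: |zone P| = 35, |zone Q| = 28.5, |zone R| = 36.
|zone P∩zone Q| = 0.
|zone P∩zone R| = 0 (no overlap).
|zone Q∩zone R| = 5.2929.
|zone P∩zone Q∩zone R| = 0.
|zone P ∪ zone Q ∪ zone R| = 99.5 − 5.2929 + 0 = 94.21.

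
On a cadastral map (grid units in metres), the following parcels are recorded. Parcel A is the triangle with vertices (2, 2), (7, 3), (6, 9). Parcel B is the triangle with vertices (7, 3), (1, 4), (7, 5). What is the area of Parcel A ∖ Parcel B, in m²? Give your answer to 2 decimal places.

10.60

|Parcel A| = 15.5, |Parcel A∩Parcel B| = 4.9034.
|Parcel A ∖ Parcel B| = |Parcel A| − |Parcel A∩Parcel B| = 15.5 − 4.9034 = 10.60.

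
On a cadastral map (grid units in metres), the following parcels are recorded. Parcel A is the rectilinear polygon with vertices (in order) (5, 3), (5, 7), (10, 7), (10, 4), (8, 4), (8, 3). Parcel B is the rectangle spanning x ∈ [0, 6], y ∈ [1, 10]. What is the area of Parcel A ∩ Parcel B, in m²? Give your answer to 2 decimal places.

4.00

The intersection is the polygon with vertices (5,7), (6,7), (6,3), (5,3).
By the shoelace formula its area is 4.00.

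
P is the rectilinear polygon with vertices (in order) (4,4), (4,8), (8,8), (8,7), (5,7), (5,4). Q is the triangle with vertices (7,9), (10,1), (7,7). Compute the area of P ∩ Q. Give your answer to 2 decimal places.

The intersection is the polygon with vertices (7.375,8), (7.75,7), (7,7), (7,8).
By the shoelace formula its area is 0.56.

0.56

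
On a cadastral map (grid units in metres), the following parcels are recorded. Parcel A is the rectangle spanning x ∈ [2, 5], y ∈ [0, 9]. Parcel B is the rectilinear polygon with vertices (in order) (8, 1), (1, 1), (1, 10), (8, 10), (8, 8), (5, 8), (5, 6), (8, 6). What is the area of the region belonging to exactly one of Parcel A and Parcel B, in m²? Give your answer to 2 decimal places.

|Parcel A| = 27, |Parcel B| = 57, |Parcel A∩Parcel B| = 24.
|Parcel A △ Parcel B| = |Parcel A| + |Parcel B| − 2·|Parcel A∩Parcel B| = 27 + 57 − 48 = 36.00.

36.00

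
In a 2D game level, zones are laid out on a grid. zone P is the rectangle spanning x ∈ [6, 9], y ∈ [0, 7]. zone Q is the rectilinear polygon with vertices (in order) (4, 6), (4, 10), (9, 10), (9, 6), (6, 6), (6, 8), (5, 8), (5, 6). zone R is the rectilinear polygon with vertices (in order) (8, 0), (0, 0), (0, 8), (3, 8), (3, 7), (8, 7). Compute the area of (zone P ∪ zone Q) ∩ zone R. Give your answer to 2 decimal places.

15.00

|zone P ∪ zone Q| = 36.
|(zone P ∪ zone Q) ∩ zone R| = 15.00.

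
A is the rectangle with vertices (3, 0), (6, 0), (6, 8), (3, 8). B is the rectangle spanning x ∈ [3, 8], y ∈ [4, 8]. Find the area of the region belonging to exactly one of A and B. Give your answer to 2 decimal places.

20.00

|A∩B|: x∈[3,6], y∈[4,8] → 3·4 = 12.
|A △ B| = |A| + |B| − 2·|A∩B| = 24 + 20 − 24 = 20.00.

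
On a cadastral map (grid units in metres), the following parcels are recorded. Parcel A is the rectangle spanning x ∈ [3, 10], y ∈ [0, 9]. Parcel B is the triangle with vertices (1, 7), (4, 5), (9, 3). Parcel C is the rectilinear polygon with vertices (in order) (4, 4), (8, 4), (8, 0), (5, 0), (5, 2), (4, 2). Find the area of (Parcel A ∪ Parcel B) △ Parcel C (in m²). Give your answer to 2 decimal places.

49.33

|Parcel A ∪ Parcel B| = 63.3333.
|(Parcel A ∪ Parcel B) ∩ Parcel C| = 14.
|(Parcel A ∪ Parcel B) △ Parcel C| = 63.3333 + 14 − 28 = 49.33.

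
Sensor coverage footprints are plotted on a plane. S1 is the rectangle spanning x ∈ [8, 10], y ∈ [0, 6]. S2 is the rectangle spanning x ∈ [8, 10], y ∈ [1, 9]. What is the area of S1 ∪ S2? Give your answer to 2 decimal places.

By inclusion–exclusion:
Individual areas: |S1| = 12, |S2| = 16.
|S1∩S2|: x∈[8,10], y∈[1,6] → 2·5 = 10.
|S1 ∪ S2| = 28 − 10 = 18.00.

18.00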